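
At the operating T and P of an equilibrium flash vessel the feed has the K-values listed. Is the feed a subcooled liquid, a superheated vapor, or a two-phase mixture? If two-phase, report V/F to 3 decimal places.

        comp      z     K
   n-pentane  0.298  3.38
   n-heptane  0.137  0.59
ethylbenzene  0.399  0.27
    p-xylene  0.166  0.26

ΣzᵢKᵢ = 1.239; Σzᵢ/Kᵢ = 2.437.
Both exceed 1, so a two-phase solution exists.
Rachford–Rice: g(ψ) = Σ zᵢ(Kᵢ−1)/(1+ψ(Kᵢ−1)) = 0.
Iterate (Newton) starting at ψ = 0.6:
  ψ = 0.600: g = -0.5216, g' = -1.294 → ψ = 0.197
  ψ = 0.197: g = -0.0622, g' = -1.224 → ψ = 0.146
  ψ = 0.146: g = 0.0027, g' = -1.336 → ψ = 0.148
Converged at ψ = 0.148.

two-phase, V/F = 0.148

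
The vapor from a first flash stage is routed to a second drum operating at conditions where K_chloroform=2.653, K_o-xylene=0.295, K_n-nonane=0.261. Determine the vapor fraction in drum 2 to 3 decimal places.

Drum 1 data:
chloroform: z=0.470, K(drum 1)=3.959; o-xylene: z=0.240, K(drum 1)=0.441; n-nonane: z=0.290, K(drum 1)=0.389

V/F (drum 2) = 0.700

Drum 1:
Newton iteration, ψ₁⁰ = 0.5:
  ψ₁ = 0.500: g = 0.1196, g' = -1.038 → ψ₁ = 0.615
  ψ₁ = 0.615: g = 0.0048, g' = -0.970 → ψ₁ = 0.620
Converged at ψ₁ = 0.620.
Drum-1 compositions:
  chloroform: x = 0.166, y = 0.656
  o-xylene: x = 0.367, y = 0.162
  n-nonane: x = 0.467, y = 0.182
Drum-2 feed = drum-1 vapor: z₂ = (0.6564, 0.1620, 0.1816).
Drum 2:
Material balance + equilibrium reduce to Σ zᵢ(Kᵢ−1)/(1+ψ₂(Kᵢ−1)) = 0.
Check two-phase: ΣzᵢKᵢ = 1.837 > 1 and Σzᵢ/Kᵢ = 1.492 > 1, so g(0) = 0.837 > 0 and g(1) = -0.492 < 0.
Newton–Raphson from ψ₂ = 0.56:
  ψ₂ = 0.560: g = 0.1458, g' = -0.992 → ψ₂ = 0.707
  ψ₂ = 0.707: g = -0.0084, g' = -1.136 → ψ₂ = 0.700
Converged at ψ₂ = 0.700.
  chloroform: x = 0.304, y = 0.808
  o-xylene: x = 0.320, y = 0.094
  n-nonane: x = 0.376, y = 0.098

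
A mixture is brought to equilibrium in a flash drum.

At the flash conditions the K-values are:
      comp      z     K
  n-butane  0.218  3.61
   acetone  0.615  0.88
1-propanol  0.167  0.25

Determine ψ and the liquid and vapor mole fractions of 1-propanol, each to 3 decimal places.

Rachford–Rice: g(ψ) = Σ zᵢ(Kᵢ−1)/(1+ψ(Kᵢ−1)) = 0.
Check two-phase: ΣzᵢKᵢ = 1.370 > 1 and Σzᵢ/Kᵢ = 1.427 > 1, so g(0) = 0.370 > 0 and g(1) = -0.427 < 0.
Newton iteration, ψ⁰ = 0.5:
  ψ = 0.500: g = -0.0321, g' = -0.530 → ψ = 0.440
Converged at ψ = 0.440.
Compositions from xᵢ = zᵢ/(1+ψ(Kᵢ−1)), yᵢ = Kᵢxᵢ:
  n-butane: x = 0.101, y = 0.366
  acetone: x = 0.649, y = 0.571
  1-propanol: x = 0.249, y = 0.062

ψ = 0.440, x_1-propanol = 0.249, y_1-propanol = 0.062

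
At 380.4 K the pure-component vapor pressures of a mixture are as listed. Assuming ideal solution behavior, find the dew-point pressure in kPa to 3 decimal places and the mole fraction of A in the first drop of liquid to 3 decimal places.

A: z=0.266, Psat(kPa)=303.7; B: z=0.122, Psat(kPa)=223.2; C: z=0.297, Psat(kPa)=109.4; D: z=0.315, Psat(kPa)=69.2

Pdew = 115.084 kPa, x_A = 0.101

At the dew point ψ → 1, so Σzᵢ/Kᵢ = 1 with Kᵢ = Pᵢˢᵃᵗ/P ⇒ 1/P = Σzᵢ/Pᵢˢᵃᵗ.
1/P = 0.266/303.7 + 0.122/223.2 + 0.297/109.4 + 0.315/69.2 = 0.008689 ⇒ P = 115.084 kPa
xᵢ = zᵢP/Pᵢˢᵃᵗ ⇒ x_A = 0.266·115.084/303.7 = 0.101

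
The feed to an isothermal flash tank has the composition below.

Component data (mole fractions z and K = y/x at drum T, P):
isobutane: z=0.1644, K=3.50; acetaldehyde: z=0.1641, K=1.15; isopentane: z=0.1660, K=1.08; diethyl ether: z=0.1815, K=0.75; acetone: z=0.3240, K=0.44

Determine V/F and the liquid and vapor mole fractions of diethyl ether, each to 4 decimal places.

V/F = 0.3086, x_diethyl ether = 0.1967, y_diethyl ether = 0.1475

Newton–Raphson from V/F = 0.5:
  V/F = 0.5000: g = -0.08552, g' = -0.4180 → V/F = 0.2954
  V/F = 0.2954: g = 0.00657, g' = -0.5035 → V/F = 0.3084
  V/F = 0.3084: g = 0.00006, g' = -0.4937 → V/F = 0.3086
Converged at V/F = 0.3086.
Compositions from xᵢ = zᵢ/(1+V/F(Kᵢ−1)), yᵢ = Kᵢxᵢ:
  isobutane: x = 0.0928, y = 0.3248
  acetaldehyde: x = 0.1568, y = 0.1804
  isopentane: x = 0.1620, y = 0.1750
  diethyl ether: x = 0.1967, y = 0.1475
  acetone: x = 0.3917, y = 0.1723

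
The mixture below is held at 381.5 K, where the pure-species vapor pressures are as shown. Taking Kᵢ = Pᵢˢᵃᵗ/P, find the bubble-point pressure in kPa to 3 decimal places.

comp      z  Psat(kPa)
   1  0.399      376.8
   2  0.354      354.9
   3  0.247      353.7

At the bubble point ψ → 0, so ΣzᵢKᵢ = 1 with Kᵢ = Pᵢˢᵃᵗ/P ⇒ P = ΣzᵢPᵢˢᵃᵗ.
P = 0.399·376.8 + 0.354·354.9 + 0.247·353.7 = 363.342 kPa

Pbub = 363.342 kPa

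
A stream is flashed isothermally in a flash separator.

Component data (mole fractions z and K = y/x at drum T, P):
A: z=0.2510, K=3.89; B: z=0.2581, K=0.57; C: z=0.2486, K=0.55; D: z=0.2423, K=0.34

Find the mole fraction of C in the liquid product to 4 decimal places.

x_C = 0.2772

Newton–Raphson from V/F = 0.5:
  V/F = 0.5000: g = -0.22773, g' = -0.7471 → V/F = 0.1952
  V/F = 0.1952: g = 0.03644, g' = -1.1134 → V/F = 0.2279
  V/F = 0.2279: g = 0.00142, g' = -1.0294 → V/F = 0.2293
Converged at V/F = 0.2293.
Compositions from xᵢ = zᵢ/(1+V/F(Kᵢ−1)), yᵢ = Kᵢxᵢ:
  A: x = 0.1510, y = 0.5873
  B: x = 0.2863, y = 0.1632
  C: x = 0.2772, y = 0.1525
  D: x = 0.2855, y = 0.0971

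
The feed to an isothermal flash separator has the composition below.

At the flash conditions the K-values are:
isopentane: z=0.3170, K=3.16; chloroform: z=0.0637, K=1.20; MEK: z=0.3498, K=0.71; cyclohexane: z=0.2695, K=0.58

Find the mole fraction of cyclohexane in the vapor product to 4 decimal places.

Newton iteration, ψ⁰ = 0.39:
  ψ = 0.3900: g = 0.13372, g' = -0.5433 → ψ = 0.6361
  ψ = 0.6361: g = 0.02087, g' = -0.3972 → ψ = 0.6887
  ψ = 0.6887: g = 0.00044, g' = -0.3810 → ψ = 0.6898
Converged at ψ = 0.6898.
Compositions from xᵢ = zᵢ/(1+ψ(Kᵢ−1)), yᵢ = Kᵢxᵢ:
  isopentane: x = 0.1273, y = 0.4023
  chloroform: x = 0.0560, y = 0.0672
  MEK: x = 0.4373, y = 0.3105
  cyclohexane: x = 0.3794, y = 0.2201

y_cyclohexane = 0.2201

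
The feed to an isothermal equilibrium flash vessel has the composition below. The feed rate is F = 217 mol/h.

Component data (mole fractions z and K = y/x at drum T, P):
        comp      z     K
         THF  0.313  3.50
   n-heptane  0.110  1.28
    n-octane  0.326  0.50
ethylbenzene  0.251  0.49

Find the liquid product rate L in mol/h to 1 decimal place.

L = 113.2 mol/h

Newton–Raphson from V/F = 0.5:
  V/F = 0.500: g = -0.0144, g' = -0.656 → V/F = 0.478
Converged at V/F = 0.478.
Then V = V/F·F = 0.4783·217 = 103.8 mol/h and L = F − V = 113.2 mol/h.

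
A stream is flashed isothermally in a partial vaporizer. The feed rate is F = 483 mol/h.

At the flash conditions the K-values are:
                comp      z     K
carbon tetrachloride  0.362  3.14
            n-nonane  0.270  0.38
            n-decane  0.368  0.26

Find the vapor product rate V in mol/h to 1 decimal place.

Newton iteration, V/F⁰ = 0.6:
  V/F = 0.600: g = -0.4172, g' = -1.233 → V/F = 0.262
  V/F = 0.262: g = -0.0409, g' = -1.139 → V/F = 0.226
Converged at V/F = 0.226.
Then V = V/F·F = 0.2264·483 = 109.3 mol/h and L = F − V = 373.7 mol/h.

V = 109.3 mol/h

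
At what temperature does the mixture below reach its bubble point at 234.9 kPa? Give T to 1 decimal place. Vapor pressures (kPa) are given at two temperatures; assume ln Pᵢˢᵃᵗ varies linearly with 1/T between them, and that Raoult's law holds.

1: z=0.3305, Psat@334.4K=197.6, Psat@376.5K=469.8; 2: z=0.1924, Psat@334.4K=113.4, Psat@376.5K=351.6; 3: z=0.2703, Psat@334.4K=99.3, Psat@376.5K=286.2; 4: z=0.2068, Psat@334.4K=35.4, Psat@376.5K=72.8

Bubble-point temperature: ΣzᵢPᵢˢᵃᵗ(T) = P. Interpolate ln Pᵢˢᵃᵗ = aᵢ + bᵢ/T.
  T = 334.4 K: ΣzᵢPᵢˢᵃᵗ = 121.29 kPa
  T = 376.5 K: ΣzᵢPᵢˢᵃᵗ = 315.33 kPa
  T = 355.4 K: ΣzᵢPᵢˢᵃᵗ = 200.56 kPa
  T = 365.9 K: ΣzᵢPᵢˢᵃᵗ = 252.74 kPa
  T = 360.6 K: ΣzᵢPᵢˢᵃᵗ = 225.25 kPa
  T = 363.2 K: ΣzᵢPᵢˢᵃᵗ = 238.43 kPa
Interpolating between 360.6 K and 363.2 K gives T ≈ 362.5 K.

T = 362.5 K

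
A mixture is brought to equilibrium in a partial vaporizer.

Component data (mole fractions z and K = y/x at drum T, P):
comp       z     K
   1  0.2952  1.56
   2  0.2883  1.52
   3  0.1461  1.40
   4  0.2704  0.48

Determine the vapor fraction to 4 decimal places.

Material balance + equilibrium reduce to Σ zᵢ(Kᵢ−1)/(1+ψ(Kᵢ−1)) = 0.
Check two-phase: ΣzᵢKᵢ = 1.2331 > 1 and Σzᵢ/Kᵢ = 1.0466 > 1, so g(0) = 0.2331 > 0 and g(1) = -0.0466 < 0.
Newton iteration, ψ⁰ = 0.58:
  ψ = 0.5800: g = 0.08607, g' = -0.2641 → ψ = 0.9059
  ψ = 0.9059: g = -0.01137, g' = -0.3507 → ψ = 0.8735
  ψ = 0.8735: g = -0.00023, g' = -0.3369 → ψ = 0.8729
Converged at ψ = 0.8728.

ψ = 0.8728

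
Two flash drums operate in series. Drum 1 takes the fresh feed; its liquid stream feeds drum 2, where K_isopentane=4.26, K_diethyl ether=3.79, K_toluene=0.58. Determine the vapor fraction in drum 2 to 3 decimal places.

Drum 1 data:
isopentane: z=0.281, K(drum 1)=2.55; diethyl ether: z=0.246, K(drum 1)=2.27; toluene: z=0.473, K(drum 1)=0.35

Drum 1:
Newton iteration, ψ₁⁰ = 0.52:
  ψ₁ = 0.520: g = -0.0351, g' = -0.807 → ψ₁ = 0.477
  ψ₁ = 0.477: g = -0.0002, g' = -0.797 → ψ₁ = 0.476
Converged at ψ₁ = 0.476.
Drum-1 compositions:
  isopentane: x = 0.162, y = 0.412
  diethyl ether: x = 0.153, y = 0.348
  toluene: x = 0.685, y = 0.240
Drum-2 feed = drum-1 liquid: z₂ = (0.1617, 0.1533, 0.6850).
Drum 2:
Newton iteration, ψ₂⁰ = 0.38:
  ψ₂ = 0.380: g = 0.1007, g' = -0.795 → ψ₂ = 0.507
  ψ₂ = 0.507: g = 0.0105, g' = -0.644 → ψ₂ = 0.523
Converged at ψ₂ = 0.523.
  isopentane: x = 0.060, y = 0.255
  diethyl ether: x = 0.062, y = 0.236
  toluene: x = 0.878, y = 0.509

V/F (drum 2) = 0.523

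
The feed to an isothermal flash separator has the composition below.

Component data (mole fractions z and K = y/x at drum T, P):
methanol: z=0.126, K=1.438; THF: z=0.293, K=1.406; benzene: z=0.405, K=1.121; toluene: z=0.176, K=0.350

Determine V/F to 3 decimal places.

V/F = 0.590

Material balance + equilibrium reduce to Σ zᵢ(Kᵢ−1)/(1+V/F(Kᵢ−1)) = 0.
Check two-phase: ΣzᵢKᵢ = 1.109 > 1 and Σzᵢ/Kᵢ = 1.160 > 1, so g(0) = 0.109 > 0 and g(1) = -0.160 < 0.
Newton iteration, V/F⁰ = 0.5:
  V/F = 0.500: g = 0.0209, g' = -0.218 → V/F = 0.596
  V/F = 0.596: g = -0.0014, g' = -0.250 → V/F = 0.590
Converged at V/F = 0.590.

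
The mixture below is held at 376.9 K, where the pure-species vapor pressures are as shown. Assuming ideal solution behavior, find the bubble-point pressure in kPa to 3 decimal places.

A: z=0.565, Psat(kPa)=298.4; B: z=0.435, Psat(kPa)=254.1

At the bubble point ψ → 0, so ΣzᵢKᵢ = 1 with Kᵢ = Pᵢˢᵃᵗ/P ⇒ P = ΣzᵢPᵢˢᵃᵗ.
P = 0.565·298.4 + 0.435·254.1 = 279.130 kPa

Pbub = 279.130 kPa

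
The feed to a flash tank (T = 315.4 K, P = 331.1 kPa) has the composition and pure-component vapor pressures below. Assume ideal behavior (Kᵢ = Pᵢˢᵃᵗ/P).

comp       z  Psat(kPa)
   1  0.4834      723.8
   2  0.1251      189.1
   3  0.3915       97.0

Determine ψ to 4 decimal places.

ψ = 0.3139

Raoult's law: Kᵢ = Pᵢˢᵃᵗ/P = Pᵢˢᵃᵗ/331.1.
  K_1 = 723.8/331.1 = 2.186047, K_2 = 189.1/331.1 = 0.571127, K_3 = 97.0/331.1 = 0.292963
Let ψ = V/F and solve Σ zᵢ(Kᵢ−1)/(1+ψ(Kᵢ−1)) = 0.
Check two-phase: ΣzᵢKᵢ = 1.2429 > 1 and Σzᵢ/Kᵢ = 1.7765 > 1, so g(0) = 0.2429 > 0 and g(1) = -0.7765 < 0.
Newton–Raphson from ψ = 0.57:
  ψ = 0.5700: g = -0.19260, g' = -0.8315 → ψ = 0.3384
  ψ = 0.3384: g = -0.01747, g' = -0.7159 → ψ = 0.3140
  ψ = 0.3140: g = -0.00001, g' = -0.7151 → ψ = 0.3139
Converged at ψ = 0.3139.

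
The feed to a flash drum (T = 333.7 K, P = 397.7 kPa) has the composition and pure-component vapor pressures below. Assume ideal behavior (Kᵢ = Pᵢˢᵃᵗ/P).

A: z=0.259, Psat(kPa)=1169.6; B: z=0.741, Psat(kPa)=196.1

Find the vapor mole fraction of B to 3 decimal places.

Raoult's law: Kᵢ = Pᵢˢᵃᵗ/P = Pᵢˢᵃᵗ/397.7.
  K_A = 1169.6/397.7 = 2.94091, K_B = 196.1/397.7 = 0.49309
Material balance + equilibrium reduce to Σ zᵢ(Kᵢ−1)/(1+β(Kᵢ−1)) = 0.
Check two-phase: ΣzᵢKᵢ = 1.127 > 1 and Σzᵢ/Kᵢ = 1.591 > 1, so g(0) = 0.127 > 0 and g(1) = -0.591 < 0.
Binary case is linear: z₁(K₁−1)(1+β(K₂−1)) + z₂(K₂−1)(1+β(K₁−1)) = 0
⇒ β = [z₁(K₁−1)+z₂(K₂−1)] / [−(K₁−1)(K₂−1)] = 0.1271/0.9839 = 0.129
Compositions from xᵢ = zᵢ/(1+β(Kᵢ−1)), yᵢ = Kᵢxᵢ:
  A: x = 0.207, y = 0.609
  B: x = 0.793, y = 0.391

y_B = 0.391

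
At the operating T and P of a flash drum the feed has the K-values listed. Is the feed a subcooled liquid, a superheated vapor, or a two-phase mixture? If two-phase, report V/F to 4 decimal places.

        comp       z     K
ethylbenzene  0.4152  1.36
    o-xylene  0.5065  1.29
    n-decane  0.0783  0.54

superheated vapor

ΣzᵢKᵢ = 1.2603; Σzᵢ/Kᵢ = 0.8429.
Since Σzᵢ/Kᵢ < 1 the mixture is above its dew point — single vapor phase.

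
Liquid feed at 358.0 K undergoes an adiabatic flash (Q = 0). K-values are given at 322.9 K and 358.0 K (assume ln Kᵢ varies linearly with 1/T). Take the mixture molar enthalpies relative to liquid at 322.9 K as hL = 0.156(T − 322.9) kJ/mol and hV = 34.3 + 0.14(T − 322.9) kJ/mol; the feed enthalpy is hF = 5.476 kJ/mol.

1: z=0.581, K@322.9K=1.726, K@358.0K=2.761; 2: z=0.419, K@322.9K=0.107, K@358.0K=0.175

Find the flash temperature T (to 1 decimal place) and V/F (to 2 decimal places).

T = 326.5 K, V/F = 0.14

Adiabatic flash: solve Rachford–Rice at each trial T, then check hF = ψ·hV(T) + (1−ψ)·hL(T).
  T = 322.9 K: K = (1.726, 0.107), RR gives ψ = 0.073, H_out = 2.520 kJ/mol
  T = 358.0 K: K = (2.761, 0.175), RR gives ψ = 0.466, H_out = 21.208 kJ/mol
  T = 340.4 K: K = (2.208, 0.138), RR gives ψ = 0.328, H_out = 13.874 kJ/mol
  T = 331.6 K: K = (1.957, 0.122), RR gives ψ = 0.224, H_out = 9.011 kJ/mol
  T = 327.2 K: K = (1.838, 0.114), RR gives ψ = 0.156, H_out = 6.014 kJ/mol
  T = 325.0 K: K = (1.780, 0.111), RR gives ψ = 0.116, H_out = 4.310 kJ/mol
Linear interpolation between T = 325.0 (H_out = 4.310) and T = 327.2 (H_out = 6.014) on hF = 5.476 gives T ≈ 326.5 K, at which ψ = 0.14.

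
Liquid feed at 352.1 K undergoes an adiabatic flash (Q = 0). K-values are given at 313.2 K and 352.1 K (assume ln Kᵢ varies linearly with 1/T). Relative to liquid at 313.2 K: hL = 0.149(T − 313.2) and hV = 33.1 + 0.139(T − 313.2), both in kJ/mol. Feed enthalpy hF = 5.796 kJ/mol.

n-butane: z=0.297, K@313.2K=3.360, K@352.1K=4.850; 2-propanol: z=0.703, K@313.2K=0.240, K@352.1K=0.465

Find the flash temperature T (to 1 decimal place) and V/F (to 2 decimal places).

T = 320.6 K, V/F = 0.14

Adiabatic flash: solve Rachford–Rice at each trial T, then check hF = ψ·hV(T) + (1−ψ)·hL(T).
  T = 313.2 K: K = (3.360, 0.240), RR gives ψ = 0.093, H_out = 3.075 kJ/mol
  T = 352.1 K: K = (4.850, 0.465), RR gives ψ = 0.373, H_out = 17.982 kJ/mol
  T = 332.6 K: K = (4.078, 0.340), RR gives ψ = 0.222, H_out = 10.191 kJ/mol
  T = 322.9 K: K = (3.713, 0.287), RR gives ψ = 0.158, H_out = 6.645 kJ/mol
  T = 318.0 K: K = (3.533, 0.263), RR gives ψ = 0.125, H_out = 4.855 kJ/mol
  T = 320.4 K: K = (3.620, 0.275), RR gives ψ = 0.141, H_out = 5.734 kJ/mol
  T = 321.6 K: K = (3.665, 0.281), RR gives ψ = 0.149, H_out = 6.172 kJ/mol
Linear interpolation between T = 320.4 (H_out = 5.734) and T = 321.6 (H_out = 6.172) on hF = 5.796 gives T ≈ 320.6 K, at which ψ = 0.14.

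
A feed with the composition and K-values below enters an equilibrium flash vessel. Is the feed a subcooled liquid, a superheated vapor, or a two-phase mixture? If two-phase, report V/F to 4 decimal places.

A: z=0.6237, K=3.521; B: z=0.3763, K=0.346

two-phase, V/F = 0.8044

ΣzᵢKᵢ = 2.3262; Σzᵢ/Kᵢ = 1.2647.
Both exceed 1, so a two-phase solution exists.
Let ψ = V/F and solve Σ zᵢ(Kᵢ−1)/(1+ψ(Kᵢ−1)) = 0.
Binary case is linear: z₁(K₁−1)(1+ψ(K₂−1)) + z₂(K₂−1)(1+ψ(K₁−1)) = 0
⇒ ψ = [z₁(K₁−1)+z₂(K₂−1)] / [−(K₁−1)(K₂−1)] = 1.32625/1.64873 = 0.8044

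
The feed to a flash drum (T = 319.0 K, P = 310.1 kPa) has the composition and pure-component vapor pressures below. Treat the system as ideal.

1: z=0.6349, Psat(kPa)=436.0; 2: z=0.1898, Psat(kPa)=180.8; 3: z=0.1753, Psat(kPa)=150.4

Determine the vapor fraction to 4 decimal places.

Raoult's law: Kᵢ = Pᵢˢᵃᵗ/P = Pᵢˢᵃᵗ/310.1.
  K_1 = 436.0/310.1 = 1.405998, K_2 = 180.8/310.1 = 0.583038, K_3 = 150.4/310.1 = 0.485005
Material balance + equilibrium reduce to Σ zᵢ(Kᵢ−1)/(1+ψ(Kᵢ−1)) = 0.
Check two-phase: ΣzᵢKᵢ = 1.0884 > 1 and Σzᵢ/Kᵢ = 1.1385 > 1, so g(0) = 0.0884 > 0 and g(1) = -0.1385 < 0.
Newton–Raphson from ψ = 0.5:
  ψ = 0.5000: g = -0.00730, g' = -0.2093 → ψ = 0.4651
  ψ = 0.4651: g = -0.00007, g' = -0.2052 → ψ = 0.4648
Converged at ψ = 0.4648.

ψ = 0.4648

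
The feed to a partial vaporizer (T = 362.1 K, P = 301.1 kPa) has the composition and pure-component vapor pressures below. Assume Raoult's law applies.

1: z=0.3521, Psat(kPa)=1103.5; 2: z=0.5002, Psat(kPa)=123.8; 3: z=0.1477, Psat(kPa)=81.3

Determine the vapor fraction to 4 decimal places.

ψ = 0.3225

Raoult's law: Kᵢ = Pᵢˢᵃᵗ/P = Pᵢˢᵃᵗ/301.1.
  K_1 = 1103.5/301.1 = 3.664895, K_2 = 123.8/301.1 = 0.411159, K_3 = 81.3/301.1 = 0.270010
Iterate (Newton) starting at ψ = 0.53:
  ψ = 0.5300: g = -0.21507, g' = -1.0055 → ψ = 0.3161
  ψ = 0.3161: g = 0.00721, g' = -1.1315 → ψ = 0.3225
Converged at ψ = 0.3225.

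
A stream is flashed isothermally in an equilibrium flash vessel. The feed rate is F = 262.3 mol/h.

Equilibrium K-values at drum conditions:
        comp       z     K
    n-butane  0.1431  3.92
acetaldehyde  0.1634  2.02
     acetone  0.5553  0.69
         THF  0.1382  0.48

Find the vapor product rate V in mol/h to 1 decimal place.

V = 118.6 mol/h

Newton–Raphson from β = 0.35:
  β = 0.3500: g = 0.04853, g' = -0.5137 → β = 0.4445
  β = 0.4445: g = 0.00341, g' = -0.4466 → β = 0.4521
Converged at β = 0.4521.
Then V = β·F = 0.4521·262.3 = 118.6 mol/h and L = F − V = 143.7 mol/h.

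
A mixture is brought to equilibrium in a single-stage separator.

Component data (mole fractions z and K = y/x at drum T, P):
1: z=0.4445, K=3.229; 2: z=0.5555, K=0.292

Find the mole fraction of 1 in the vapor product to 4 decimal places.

y_1 = 0.7784

Newton–Raphson from ψ = 0.63:
  ψ = 0.6300: g = -0.29787, g' = -1.2894 → ψ = 0.3990
  ψ = 0.3990: g = -0.02373, g' = -1.1595 → ψ = 0.3785
  ψ = 0.3785: g = 0.00009, g' = -1.1693 → ψ = 0.3786
Converged at ψ = 0.3786.
Compositions from xᵢ = zᵢ/(1+ψ(Kᵢ−1)), yᵢ = Kᵢxᵢ:
  1: x = 0.2411, y = 0.7784
  2: x = 0.7589, y = 0.2216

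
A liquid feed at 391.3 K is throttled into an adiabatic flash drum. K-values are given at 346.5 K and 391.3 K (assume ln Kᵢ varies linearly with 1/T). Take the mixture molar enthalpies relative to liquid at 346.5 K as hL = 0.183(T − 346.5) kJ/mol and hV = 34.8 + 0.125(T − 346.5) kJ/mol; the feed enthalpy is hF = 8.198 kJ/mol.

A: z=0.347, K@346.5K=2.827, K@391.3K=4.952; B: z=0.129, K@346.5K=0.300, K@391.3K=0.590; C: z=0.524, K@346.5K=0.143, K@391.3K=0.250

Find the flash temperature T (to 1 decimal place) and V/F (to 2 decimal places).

T = 360.1 K, V/F = 0.17

Adiabatic flash: solve Rachford–Rice at each trial T, then check hF = ψ·hV(T) + (1−ψ)·hL(T).
  T = 346.5 K: K = (2.827, 0.300, 0.143), RR gives ψ = 0.063, H_out = 2.177 kJ/mol
  T = 391.3 K: K = (4.952, 0.590, 0.250), RR gives ψ = 0.338, H_out = 19.067 kJ/mol
  T = 368.9 K: K = (3.806, 0.429, 0.192), RR gives ψ = 0.222, H_out = 11.535 kJ/mol
  T = 357.7 K: K = (3.295, 0.361, 0.167), RR gives ψ = 0.151, H_out = 7.221 kJ/mol
  T = 363.3 K: K = (3.545, 0.394, 0.179), RR gives ψ = 0.188, H_out = 9.447 kJ/mol
  T = 360.5 K: K = (3.419, 0.377, 0.173), RR gives ψ = 0.170, H_out = 8.353 kJ/mol
  T = 359.1 K: K = (3.357, 0.369, 0.170), RR gives ψ = 0.161, H_out = 7.793 kJ/mol
Linear interpolation between T = 359.1 (H_out = 7.793) and T = 360.5 (H_out = 8.353) on hF = 8.198 gives T ≈ 360.1 K, at which ψ = 0.17.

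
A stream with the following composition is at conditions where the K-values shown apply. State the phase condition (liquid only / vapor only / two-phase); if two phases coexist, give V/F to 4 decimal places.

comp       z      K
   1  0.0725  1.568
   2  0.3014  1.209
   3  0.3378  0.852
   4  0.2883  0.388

liquid only

ΣzᵢKᵢ = 0.8777; Σzᵢ/Kᵢ = 1.4351.
Since ΣzᵢKᵢ < 1 the mixture is below its bubble point — single liquid phase.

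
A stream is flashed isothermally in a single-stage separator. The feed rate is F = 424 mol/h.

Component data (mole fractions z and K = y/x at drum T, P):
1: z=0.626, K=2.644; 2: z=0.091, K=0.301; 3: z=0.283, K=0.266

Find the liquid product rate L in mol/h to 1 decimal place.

L = 154.7 mol/h

Let ψ = V/F and solve Σ zᵢ(Kᵢ−1)/(1+ψ(Kᵢ−1)) = 0.
Check two-phase: ΣzᵢKᵢ = 1.758 > 1 and Σzᵢ/Kᵢ = 1.603 > 1, so g(0) = 0.758 > 0 and g(1) = -0.603 < 0.
Newton iteration, ψ⁰ = 0.5:
  ψ = 0.500: g = 0.1389, g' = -0.995 → ψ = 0.640
  ψ = 0.640: g = -0.0049, g' = -1.089 → ψ = 0.635
Converged at ψ = 0.635.
Then V = ψ·F = 0.6351·424 = 269.3 mol/h and L = F − V = 154.7 mol/h.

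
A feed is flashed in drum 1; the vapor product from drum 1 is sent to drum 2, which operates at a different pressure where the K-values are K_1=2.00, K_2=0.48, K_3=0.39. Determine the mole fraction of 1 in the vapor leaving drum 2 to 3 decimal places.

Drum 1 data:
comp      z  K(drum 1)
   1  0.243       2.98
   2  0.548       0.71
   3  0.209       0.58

y_1 (drum 2) = 0.703

Drum 1:
Iterate (Newton) starting at ψ₁ = 0.54:
  ψ₁ = 0.540: g = -0.0694, g' = -0.349 → ψ₁ = 0.341
  ψ₁ = 0.341: g = 0.0084, g' = -0.446 → ψ₁ = 0.360
Converged at ψ₁ = 0.360.
Drum-1 compositions:
  1: x = 0.142, y = 0.423
  2: x = 0.612, y = 0.434
  3: x = 0.246, y = 0.143
Drum-2 feed = drum-1 vapor: z₂ = (0.4227, 0.4345, 0.1428).
Drum 2:
Material balance + equilibrium reduce to Σ zᵢ(Kᵢ−1)/(1+ψ₂(Kᵢ−1)) = 0.
g(0) = ΣzᵢKᵢ − 1 = 0.110 and g(1) = 1 − Σzᵢ/Kᵢ = -0.483, so a root lies in (0, 1).
Newton iteration, ψ₂⁰ = 0.5:
  ψ₂ = 0.500: g = -0.1488, g' = -0.512 → ψ₂ = 0.210
  ψ₂ = 0.210: g = -0.0039, g' = -0.507 → ψ₂ = 0.202
Converged at ψ₂ = 0.202.
  1: x = 0.352, y = 0.703
  2: x = 0.485, y = 0.233
  3: x = 0.163, y = 0.064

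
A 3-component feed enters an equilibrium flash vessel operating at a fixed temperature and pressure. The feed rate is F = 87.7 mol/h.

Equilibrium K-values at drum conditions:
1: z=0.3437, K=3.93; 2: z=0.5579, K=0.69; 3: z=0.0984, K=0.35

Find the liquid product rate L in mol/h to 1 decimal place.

Rachford–Rice: g(ψ) = Σ zᵢ(Kᵢ−1)/(1+ψ(Kᵢ−1)) = 0.
Feasibility: ΣzᵢKᵢ = 1.7701, Σzᵢ/Kᵢ = 1.1771 — both > 1, two phases present.
Newton iteration, ψ⁰ = 0.5:
  ψ = 0.5000: g = 0.10911, g' = -0.6519 → ψ = 0.6674
  ψ = 0.6674: g = 0.00973, g' = -0.5527 → ψ = 0.6850
Converged at ψ = 0.6850.
Then V = ψ·F = 0.6850·87.7 = 60.1 mol/h and L = F − V = 27.6 mol/h.

L = 27.6 mol/h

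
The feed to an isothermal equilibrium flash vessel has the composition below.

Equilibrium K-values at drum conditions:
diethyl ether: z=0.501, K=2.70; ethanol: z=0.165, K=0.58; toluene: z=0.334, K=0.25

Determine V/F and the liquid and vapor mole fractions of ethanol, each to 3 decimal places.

V/F = 0.470, x_ethanol = 0.206, y_ethanol = 0.119

Material balance + equilibrium reduce to Σ zᵢ(Kᵢ−1)/(1+V/F(Kᵢ−1)) = 0.
Feasibility: ΣzᵢKᵢ = 1.532, Σzᵢ/Kᵢ = 1.806 — both > 1, two phases present.
Iterate (Newton) starting at V/F = 0.5:
  V/F = 0.500: g = -0.0281, g' = -0.951 → V/F = 0.470
Converged at V/F = 0.470.
Compositions from xᵢ = zᵢ/(1+V/F(Kᵢ−1)), yᵢ = Kᵢxᵢ:
  diethyl ether: x = 0.278, y = 0.752
  ethanol: x = 0.206, y = 0.119
  toluene: x = 0.516, y = 0.129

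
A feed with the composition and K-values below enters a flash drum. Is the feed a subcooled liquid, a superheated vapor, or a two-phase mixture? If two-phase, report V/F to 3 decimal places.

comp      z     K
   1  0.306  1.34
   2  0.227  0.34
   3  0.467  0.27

ΣzᵢKᵢ = 0.613; Σzᵢ/Kᵢ = 2.626.
Since ΣzᵢKᵢ < 1 the mixture is below its bubble point — single liquid phase.

subcooled liquid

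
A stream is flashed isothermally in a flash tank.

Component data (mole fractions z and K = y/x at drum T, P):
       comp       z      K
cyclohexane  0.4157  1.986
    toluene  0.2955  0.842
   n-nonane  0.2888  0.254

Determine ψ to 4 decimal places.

ψ = 0.2800

Let ψ = V/F and solve Σ zᵢ(Kᵢ−1)/(1+ψ(Kᵢ−1)) = 0.
Check two-phase: ΣzᵢKᵢ = 1.1477 > 1 and Σzᵢ/Kᵢ = 1.6973 > 1, so g(0) = 0.1477 > 0 and g(1) = -0.6973 < 0.
Newton–Raphson from ψ = 0.5:
  ψ = 0.5000: g = -0.11977, g' = -0.5988 → ψ = 0.3000
  ψ = 0.3000: g = -0.01026, g' = -0.5156 → ψ = 0.2801
  ψ = 0.2801: g = -0.00003, g' = -0.5131 → ψ = 0.2800
Converged at ψ = 0.2800.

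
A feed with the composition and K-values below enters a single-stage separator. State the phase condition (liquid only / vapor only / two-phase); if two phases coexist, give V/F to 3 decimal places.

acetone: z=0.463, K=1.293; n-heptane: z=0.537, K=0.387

ΣzᵢKᵢ = 0.806; Σzᵢ/Kᵢ = 1.746.
Since ΣzᵢKᵢ < 1 the mixture is below its bubble point — single liquid phase.

liquid only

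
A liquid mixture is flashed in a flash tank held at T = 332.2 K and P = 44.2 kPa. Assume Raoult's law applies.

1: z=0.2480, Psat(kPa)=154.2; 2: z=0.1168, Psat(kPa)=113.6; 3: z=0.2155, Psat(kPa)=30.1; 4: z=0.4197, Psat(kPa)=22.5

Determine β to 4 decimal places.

β = 0.5385

Raoult's law: Kᵢ = Pᵢˢᵃᵗ/P = Pᵢˢᵃᵗ/44.2.
  K_1 = 154.2/44.2 = 3.488688, K_2 = 113.6/44.2 = 2.570136, K_3 = 30.1/44.2 = 0.680995, K_4 = 22.5/44.2 = 0.509050
Material balance + equilibrium reduce to Σ zᵢ(Kᵢ−1)/(1+β(Kᵢ−1)) = 0.
g(0) = ΣzᵢKᵢ − 1 = 0.5258 and g(1) = 1 − Σzᵢ/Kᵢ = -0.2575, so a root lies in (0, 1).
Newton–Raphson from β = 0.5:
  β = 0.5000: g = 0.02286, g' = -0.6040 → β = 0.5378
  β = 0.5378: g = 0.00039, g' = -0.5842 → β = 0.5385
Converged at β = 0.5385.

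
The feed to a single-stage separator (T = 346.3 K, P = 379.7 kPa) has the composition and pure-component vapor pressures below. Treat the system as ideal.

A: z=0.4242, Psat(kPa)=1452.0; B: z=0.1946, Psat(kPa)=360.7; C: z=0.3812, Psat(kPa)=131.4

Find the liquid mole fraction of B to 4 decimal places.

x_B = 0.2009

Raoult's law: Kᵢ = Pᵢˢᵃᵗ/P = Pᵢˢᵃᵗ/379.7.
  K_A = 1452.0/379.7 = 3.824072, K_B = 360.7/379.7 = 0.949960, K_C = 131.4/379.7 = 0.346063
Newton–Raphson from ψ = 0.43:
  ψ = 0.4300: g = 0.18425, g' = -1.0060 → ψ = 0.6132
  ψ = 0.6132: g = 0.01237, g' = -0.9082 → ψ = 0.6268
Converged at ψ = 0.6268.
Compositions from xᵢ = zᵢ/(1+ψ(Kᵢ−1)), yᵢ = Kᵢxᵢ:
  A: x = 0.1531, y = 0.5856
  B: x = 0.2009, y = 0.1908
  C: x = 0.6460, y = 0.2235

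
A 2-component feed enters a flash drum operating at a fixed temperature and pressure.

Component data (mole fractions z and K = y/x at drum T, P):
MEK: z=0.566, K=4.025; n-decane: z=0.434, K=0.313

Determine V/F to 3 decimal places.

V/F = 0.680

Rachford–Rice: g(V/F) = Σ zᵢ(Kᵢ−1)/(1+V/F(Kᵢ−1)) = 0.
g(0) = ΣzᵢKᵢ − 1 = 1.414 and g(1) = 1 − Σzᵢ/Kᵢ = -0.527, so a root lies in (0, 1).
Iterate (Newton) starting at V/F = 0.42:
  V/F = 0.420: g = 0.3350, g' = -1.409 → V/F = 0.658
  V/F = 0.658: g = 0.0288, g' = -1.261 → V/F = 0.681
  V/F = 0.681: g = -0.0002, g' = -1.276 → V/F = 0.680
Converged at V/F = 0.680.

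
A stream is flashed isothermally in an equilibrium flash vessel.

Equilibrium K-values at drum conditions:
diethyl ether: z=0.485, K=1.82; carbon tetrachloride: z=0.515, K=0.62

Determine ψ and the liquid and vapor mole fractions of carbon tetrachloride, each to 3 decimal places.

ψ = 0.648, x_carbon tetrachloride = 0.683, y_carbon tetrachloride = 0.424

Binary case is linear: z₁(K₁−1)(1+ψ(K₂−1)) + z₂(K₂−1)(1+ψ(K₁−1)) = 0
⇒ ψ = [z₁(K₁−1)+z₂(K₂−1)] / [−(K₁−1)(K₂−1)] = 0.2020/0.3116 = 0.648
Compositions from xᵢ = zᵢ/(1+ψ(Kᵢ−1)), yᵢ = Kᵢxᵢ:
  diethyl ether: x = 0.317, y = 0.576
  carbon tetrachloride: x = 0.683, y = 0.424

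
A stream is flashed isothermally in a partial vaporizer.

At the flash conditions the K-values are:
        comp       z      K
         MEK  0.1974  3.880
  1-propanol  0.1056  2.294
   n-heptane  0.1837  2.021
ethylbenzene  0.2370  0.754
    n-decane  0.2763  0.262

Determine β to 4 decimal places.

Let β = V/F and solve Σ zᵢ(Kᵢ−1)/(1+β(Kᵢ−1)) = 0.
Check two-phase: ΣzᵢKᵢ = 1.6305 > 1 and Σzᵢ/Kᵢ = 1.5567 > 1, so g(0) = 0.6305 > 0 and g(1) = -0.5567 < 0.
Newton–Raphson from β = 0.5:
  β = 0.5000: g = 0.05050, g' = -0.8207 → β = 0.5615
  β = 0.5615: g = -0.00029, g' = -0.8339 → β = 0.5612
Converged at β = 0.5612.

β = 0.5612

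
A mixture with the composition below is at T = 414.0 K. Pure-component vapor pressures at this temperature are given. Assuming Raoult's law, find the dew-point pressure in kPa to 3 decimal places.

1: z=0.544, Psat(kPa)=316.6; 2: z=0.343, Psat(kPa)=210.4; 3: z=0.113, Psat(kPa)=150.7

Pdew = 244.002 kPa

At the dew point ψ → 1, so Σzᵢ/Kᵢ = 1 with Kᵢ = Pᵢˢᵃᵗ/P ⇒ 1/P = Σzᵢ/Pᵢˢᵃᵗ.
1/P = 0.544/316.6 + 0.343/210.4 + 0.113/150.7 = 0.004098 ⇒ P = 244.002 kPa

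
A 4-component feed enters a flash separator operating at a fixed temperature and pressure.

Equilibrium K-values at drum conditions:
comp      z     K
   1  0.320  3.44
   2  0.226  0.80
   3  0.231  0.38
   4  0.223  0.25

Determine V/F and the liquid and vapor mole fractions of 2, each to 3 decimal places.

Rachford–Rice: g(V/F) = Σ zᵢ(Kᵢ−1)/(1+V/F(Kᵢ−1)) = 0.
g(0) = ΣzᵢKᵢ − 1 = 0.425 and g(1) = 1 − Σzᵢ/Kᵢ = -0.875, so a root lies in (0, 1).
Iterate (Newton) starting at V/F = 0.32:
  V/F = 0.320: g = -0.0086, g' = -0.966 → V/F = 0.311
Converged at V/F = 0.311.
Compositions from xᵢ = zᵢ/(1+V/F(Kᵢ−1)), yᵢ = Kᵢxᵢ:
  1: x = 0.182, y = 0.626
  2: x = 0.241, y = 0.193
  3: x = 0.286, y = 0.109
  4: x = 0.291, y = 0.073

V/F = 0.311, x_2 = 0.241, y_2 = 0.193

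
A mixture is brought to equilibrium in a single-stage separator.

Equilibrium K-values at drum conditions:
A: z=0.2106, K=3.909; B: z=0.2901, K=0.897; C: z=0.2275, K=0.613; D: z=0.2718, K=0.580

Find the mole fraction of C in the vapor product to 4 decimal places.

y_C = 0.1666

Material balance + equilibrium reduce to Σ zᵢ(Kᵢ−1)/(1+ψ(Kᵢ−1)) = 0.
g(0) = ΣzᵢKᵢ − 1 = 0.3806 and g(1) = 1 − Σzᵢ/Kᵢ = -0.2170, so a root lies in (0, 1).
Newton–Raphson from ψ = 0.59:
  ψ = 0.5900: g = -0.07213, g' = -0.3870 → ψ = 0.4036
  ψ = 0.4036: g = 0.00881, g' = -0.4978 → ψ = 0.4213
  ψ = 0.4213: g = 0.00014, g' = -0.4826 → ψ = 0.4216
Converged at ψ = 0.4216.
Compositions from xᵢ = zᵢ/(1+ψ(Kᵢ−1)), yᵢ = Kᵢxᵢ:
  A: x = 0.0946, y = 0.3698
  B: x = 0.3033, y = 0.2720
  C: x = 0.2719, y = 0.1666
  D: x = 0.3303, y = 0.1916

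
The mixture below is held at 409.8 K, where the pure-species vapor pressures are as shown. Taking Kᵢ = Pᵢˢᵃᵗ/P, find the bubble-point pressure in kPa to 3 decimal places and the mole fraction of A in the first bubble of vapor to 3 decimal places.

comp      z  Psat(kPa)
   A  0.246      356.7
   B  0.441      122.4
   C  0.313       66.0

At the bubble point ψ → 0, so ΣzᵢKᵢ = 1 with Kᵢ = Pᵢˢᵃᵗ/P ⇒ P = ΣzᵢPᵢˢᵃᵗ.
P = 0.246·356.7 + 0.441·122.4 + 0.313·66.0 = 162.385 kPa
yᵢ = zᵢPᵢˢᵃᵗ/P ⇒ y_A = 0.246·356.7/162.385 = 0.540

Pbub = 162.385 kPa, y_A = 0.540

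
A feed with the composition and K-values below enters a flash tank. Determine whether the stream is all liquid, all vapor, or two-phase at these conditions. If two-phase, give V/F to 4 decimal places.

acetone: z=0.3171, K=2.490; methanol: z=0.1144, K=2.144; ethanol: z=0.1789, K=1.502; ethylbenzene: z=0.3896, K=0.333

ΣzᵢKᵢ = 1.4333; Σzᵢ/Kᵢ = 1.4698.
Both exceed 1, so a two-phase solution exists.
Material balance + equilibrium reduce to Σ zᵢ(Kᵢ−1)/(1+ψ(Kᵢ−1)) = 0.
Newton–Raphson from ψ = 0.5:
  ψ = 0.5000: g = 0.03591, g' = -0.7108 → ψ = 0.5505
  ψ = 0.5505: g = -0.00043, g' = -0.7294 → ψ = 0.5499
Converged at ψ = 0.5499.

two-phase, V/F = 0.5499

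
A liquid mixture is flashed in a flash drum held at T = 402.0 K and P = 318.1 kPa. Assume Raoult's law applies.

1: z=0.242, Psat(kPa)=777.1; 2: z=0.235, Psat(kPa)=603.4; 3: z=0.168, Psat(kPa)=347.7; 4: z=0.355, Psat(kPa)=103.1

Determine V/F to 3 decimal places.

V/F = 0.501

Raoult's law: Kᵢ = Pᵢˢᵃᵗ/P = Pᵢˢᵃᵗ/318.1.
  K_1 = 777.1/318.1 = 2.44294, K_2 = 603.4/318.1 = 1.89689, K_3 = 347.7/318.1 = 1.09305, K_4 = 103.1/318.1 = 0.32411
Material balance + equilibrium reduce to Σ zᵢ(Kᵢ−1)/(1+V/F(Kᵢ−1)) = 0.
Check two-phase: ΣzᵢKᵢ = 1.336 > 1 and Σzᵢ/Kᵢ = 1.472 > 1, so g(0) = 0.336 > 0 and g(1) = -0.472 < 0.
Newton–Raphson from V/F = 0.44:
  V/F = 0.440: g = 0.0382, g' = -0.616 → V/F = 0.502
  V/F = 0.502: g = -0.0005, g' = -0.632 → V/F = 0.501
Converged at V/F = 0.501.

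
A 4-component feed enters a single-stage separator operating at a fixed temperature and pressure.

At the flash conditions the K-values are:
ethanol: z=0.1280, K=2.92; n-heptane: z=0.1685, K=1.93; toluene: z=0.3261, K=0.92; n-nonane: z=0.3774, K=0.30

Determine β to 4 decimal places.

β = 0.1608

Let β = V/F and solve Σ zᵢ(Kᵢ−1)/(1+β(Kᵢ−1)) = 0.
Feasibility: ΣzᵢKᵢ = 1.1122, Σzᵢ/Kᵢ = 1.7436 — both > 1, two phases present.
Iterate (Newton) starting at β = 0.5:
  β = 0.5000: g = -0.20125, g' = -0.6307 → β = 0.1809
  β = 0.1809: g = -0.01241, g' = -0.6113 → β = 0.1606
  β = 0.1606: g = 0.00011, g' = -0.6229 → β = 0.1608
Converged at β = 0.1608.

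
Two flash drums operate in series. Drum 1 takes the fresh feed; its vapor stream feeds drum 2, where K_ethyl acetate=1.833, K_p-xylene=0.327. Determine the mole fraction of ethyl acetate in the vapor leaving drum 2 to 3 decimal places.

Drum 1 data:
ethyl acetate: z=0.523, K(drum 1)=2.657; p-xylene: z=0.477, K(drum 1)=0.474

y_ethyl acetate (drum 2) = 0.819

Drum 1:
Let ψ₁ = V/F and solve Σ zᵢ(Kᵢ−1)/(1+ψ₁(Kᵢ−1)) = 0.
g(0) = ΣzᵢKᵢ − 1 = 0.616 and g(1) = 1 − Σzᵢ/Kᵢ = -0.203, so a root lies in (0, 1).
Newton–Raphson from ψ₁ = 0.5:
  ψ₁ = 0.500: g = 0.1335, g' = -0.672 → ψ₁ = 0.699
  ψ₁ = 0.699: g = 0.0050, g' = -0.638 → ψ₁ = 0.706
Converged at ψ₁ = 0.706.
Drum-1 compositions:
  ethyl acetate: x = 0.241, y = 0.640
  p-xylene: x = 0.759, y = 0.360
Drum-2 feed = drum-1 vapor: z₂ = (0.6402, 0.3598).
Drum 2:
Rachford–Rice: g(ψ₂) = Σ zᵢ(Kᵢ−1)/(1+ψ₂(Kᵢ−1)) = 0.
Check two-phase: ΣzᵢKᵢ = 1.291 > 1 and Σzᵢ/Kᵢ = 1.450 > 1, so g(0) = 0.291 > 0 and g(1) = -0.450 < 0.
Iterate (Newton) starting at ψ₂ = 0.5:
  ψ₂ = 0.500: g = 0.0115, g' = -0.592 → ψ₂ = 0.520
  ψ₂ = 0.520: g = -0.0001, g' = -0.602 → ψ₂ = 0.519
Converged at ψ₂ = 0.519.
  ethyl acetate: x = 0.447, y = 0.819
  p-xylene: x = 0.553, y = 0.181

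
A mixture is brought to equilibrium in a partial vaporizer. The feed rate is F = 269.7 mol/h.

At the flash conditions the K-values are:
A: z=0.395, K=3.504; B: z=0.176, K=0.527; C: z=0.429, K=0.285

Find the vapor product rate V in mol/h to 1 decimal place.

V = 98.7 mol/h

Rachford–Rice: g(V/F) = Σ zᵢ(Kᵢ−1)/(1+V/F(Kᵢ−1)) = 0.
Check two-phase: ΣzᵢKᵢ = 1.599 > 1 and Σzᵢ/Kᵢ = 1.952 > 1, so g(0) = 0.599 > 0 and g(1) = -0.952 < 0.
Iterate (Newton) starting at V/F = 0.63:
  V/F = 0.630: g = -0.2930, g' = -1.179 → V/F = 0.381
  V/F = 0.381: g = -0.0175, g' = -1.121 → V/F = 0.366
Converged at V/F = 0.366.
Then V = V/F·F = 0.3660·269.7 = 98.7 mol/h and L = F − V = 171.0 mol/h.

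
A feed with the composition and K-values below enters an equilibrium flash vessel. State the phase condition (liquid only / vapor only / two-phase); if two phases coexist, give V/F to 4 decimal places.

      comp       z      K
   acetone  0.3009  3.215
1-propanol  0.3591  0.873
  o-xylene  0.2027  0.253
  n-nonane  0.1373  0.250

ΣzᵢKᵢ = 1.3665; Σzᵢ/Kᵢ = 1.8553.
Both exceed 1, so a two-phase solution exists.
Newton–Raphson from ψ = 0.51:
  ψ = 0.5100: g = -0.14717, g' = -0.8298 → ψ = 0.3327
  ψ = 0.3327: g = -0.00257, g' = -0.8331 → ψ = 0.3296
Converged at ψ = 0.3296.

two-phase, V/F = 0.3296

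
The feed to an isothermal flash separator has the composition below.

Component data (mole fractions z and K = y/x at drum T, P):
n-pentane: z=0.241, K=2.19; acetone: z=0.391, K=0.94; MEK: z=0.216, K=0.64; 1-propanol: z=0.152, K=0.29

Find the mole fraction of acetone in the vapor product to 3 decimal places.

Rachford–Rice: g(ψ) = Σ zᵢ(Kᵢ−1)/(1+ψ(Kᵢ−1)) = 0.
g(0) = ΣzᵢKᵢ − 1 = 0.078 and g(1) = 1 − Σzᵢ/Kᵢ = -0.388, so a root lies in (0, 1).
Newton iteration, ψ⁰ = 0.5:
  ψ = 0.500: g = -0.1065, g' = -0.361 → ψ = 0.205
  ψ = 0.205: g = -0.0036, g' = -0.360 → ψ = 0.195
Converged at ψ = 0.195.
Compositions from xᵢ = zᵢ/(1+ψ(Kᵢ−1)), yᵢ = Kᵢxᵢ:
  n-pentane: x = 0.196, y = 0.428
  acetone: x = 0.396, y = 0.372
  MEK: x = 0.232, y = 0.149
  1-propanol: x = 0.176, y = 0.051

y_acetone = 0.372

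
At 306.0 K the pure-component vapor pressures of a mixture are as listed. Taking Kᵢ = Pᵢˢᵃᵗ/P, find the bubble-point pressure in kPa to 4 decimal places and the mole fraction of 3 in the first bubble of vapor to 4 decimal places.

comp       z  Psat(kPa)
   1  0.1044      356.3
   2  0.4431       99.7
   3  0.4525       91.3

At the bubble point ψ → 0, so ΣzᵢKᵢ = 1 with Kᵢ = Pᵢˢᵃᵗ/P ⇒ P = ΣzᵢPᵢˢᵃᵗ.
P = 0.1044·356.3 + 0.4431·99.7 + 0.4525·91.3 = 122.6880 kPa
yᵢ = zᵢPᵢˢᵃᵗ/P ⇒ y_3 = 0.4525·91.3/122.6880 = 0.3367

Pbub = 122.6880 kPa, y_3 = 0.3367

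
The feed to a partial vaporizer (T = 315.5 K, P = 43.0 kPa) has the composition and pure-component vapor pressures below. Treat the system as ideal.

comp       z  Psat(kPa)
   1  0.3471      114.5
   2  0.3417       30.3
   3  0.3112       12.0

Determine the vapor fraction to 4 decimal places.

Raoult's law: Kᵢ = Pᵢˢᵃᵗ/P = Pᵢˢᵃᵗ/43.0.
  K_1 = 114.5/43.0 = 2.662791, K_2 = 30.3/43.0 = 0.704651, K_3 = 12.0/43.0 = 0.279070
Let ψ = V/F and solve Σ zᵢ(Kᵢ−1)/(1+ψ(Kᵢ−1)) = 0.
Feasibility: ΣzᵢKᵢ = 1.2519, Σzᵢ/Kᵢ = 1.7304 — both > 1, two phases present.
Newton iteration, ψ⁰ = 0.5:
  ψ = 0.5000: g = -0.15407, g' = -0.7226 → ψ = 0.2868
  ψ = 0.2868: g = -0.00230, g' = -0.7326 → ψ = 0.2837
Converged at ψ = 0.2837.

ψ = 0.2837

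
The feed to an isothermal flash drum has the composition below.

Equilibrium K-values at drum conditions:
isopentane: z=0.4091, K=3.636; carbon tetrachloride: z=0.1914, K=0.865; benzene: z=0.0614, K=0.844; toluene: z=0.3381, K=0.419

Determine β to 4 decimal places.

Rachford–Rice: g(β) = Σ zᵢ(Kᵢ−1)/(1+β(Kᵢ−1)) = 0.
g(0) = ΣzᵢKᵢ − 1 = 0.8465 and g(1) = 1 − Σzᵢ/Kᵢ = -0.2135, so a root lies in (0, 1).
Newton–Raphson from β = 0.5:
  β = 0.5000: g = 0.15026, g' = -0.7615 → β = 0.6973
  β = 0.6973: g = 0.01047, g' = -0.6816 → β = 0.7127
Converged at β = 0.7127.

β = 0.7127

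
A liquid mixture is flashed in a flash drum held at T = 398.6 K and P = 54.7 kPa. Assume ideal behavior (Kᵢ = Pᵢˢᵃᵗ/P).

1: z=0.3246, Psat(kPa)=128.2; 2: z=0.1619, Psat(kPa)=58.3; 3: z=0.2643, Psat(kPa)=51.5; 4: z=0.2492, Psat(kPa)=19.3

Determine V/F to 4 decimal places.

Raoult's law: Kᵢ = Pᵢˢᵃᵗ/P = Pᵢˢᵃᵗ/54.7.
  K_1 = 128.2/54.7 = 2.343693, K_2 = 58.3/54.7 = 1.065814, K_3 = 51.5/54.7 = 0.941499, K_4 = 19.3/54.7 = 0.352834
Newton iteration, V/F⁰ = 0.5:
  V/F = 0.5000: g = 0.01685, g' = -0.4394 → V/F = 0.5383
  V/F = 0.5383: g = -0.00009, g' = -0.4448 → V/F = 0.5381
Converged at V/F = 0.5381.

V/F = 0.5381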